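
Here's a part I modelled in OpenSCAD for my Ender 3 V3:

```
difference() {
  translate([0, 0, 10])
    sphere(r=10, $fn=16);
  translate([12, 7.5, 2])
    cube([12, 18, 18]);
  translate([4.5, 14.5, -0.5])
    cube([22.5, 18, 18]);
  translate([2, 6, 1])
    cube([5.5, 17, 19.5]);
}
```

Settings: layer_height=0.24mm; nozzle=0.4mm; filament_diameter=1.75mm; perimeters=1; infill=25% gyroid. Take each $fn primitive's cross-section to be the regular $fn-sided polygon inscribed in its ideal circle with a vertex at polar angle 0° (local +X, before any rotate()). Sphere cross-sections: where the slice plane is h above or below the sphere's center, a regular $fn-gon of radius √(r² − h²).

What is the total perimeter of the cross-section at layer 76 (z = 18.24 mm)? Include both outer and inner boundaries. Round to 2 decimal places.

35.37 mm

At z = 18.24 mm: the sphere: section is a regular 16-gon, circumradius = √(r²−h²) = √(10²−8.24²) = 5.666 (perimeter = 2·16·5.666·sin(180°/16) = 35.37 mm); the cube at (12, 7.5) (footprint 12×18) is included at this height (perimeter 60.00 mm); the cube at (4.5, 14.5) is not intersected at this z (z outside [-0.5, 17.5]); the cube at (2, 6) is present — its section is the full 5.5×17 rectangle (perimeter 45.00 mm); After the difference (first − rest): starting from the r=10 sphere, the 12×18 cube at (12, 7.5) misses the remaining region (no effect); the 5.5×17 cube at (2, 6) misses the remaining region (no effect) — boundary = 35.37 mm. Overall, the cross-section is a single solid region. Total boundary length (outer) = 35.37 mm.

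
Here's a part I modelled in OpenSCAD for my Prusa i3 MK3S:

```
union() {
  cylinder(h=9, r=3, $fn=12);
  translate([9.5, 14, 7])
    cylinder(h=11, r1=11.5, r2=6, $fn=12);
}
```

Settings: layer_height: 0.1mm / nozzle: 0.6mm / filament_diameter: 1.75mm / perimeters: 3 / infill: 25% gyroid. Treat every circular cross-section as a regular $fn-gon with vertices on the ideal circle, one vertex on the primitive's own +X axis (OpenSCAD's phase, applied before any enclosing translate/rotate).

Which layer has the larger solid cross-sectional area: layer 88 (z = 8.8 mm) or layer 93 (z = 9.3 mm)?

Layer 88 (z = 8.8): the cylinder: section is a regular 12-gon, circumradius r=3 (area = (12/2)·3.000²·sin(360°/12) = 27.00 mm²); the cone at (9.5, 14) (r1=11.5→r2=6) has section circumradius 10.600 here — a regular 12-gon (area = (12/2)·10.600²·sin(360°/12) = 337.08 mm²); Merging all regions: the 2 present regions are separate (no shared area or edge), so areas and boundary lengths simply add and each stays a separate island — area = 364.08 mm². So its area = 364.08 mm². Layer 93 (z = 9.3): the cylinder is absent (z outside [0, 9]); the cone at (9.5, 14): at t=0.209 of its height the radius interpolates to r₁+(r₂−r₁)t = 10.350, giving a regular 12-gon of that circumradius (area = (12/2)·10.350²·sin(360°/12) = 321.37 mm²); Merging all regions: only the cone at (9.5, 14) is present, so the union is just that shape — area = 321.37 mm². So its area = 321.37 mm². Layer 88 is larger (364.08 vs 321.37 mm²).

layer 88 (z = 8.8 mm)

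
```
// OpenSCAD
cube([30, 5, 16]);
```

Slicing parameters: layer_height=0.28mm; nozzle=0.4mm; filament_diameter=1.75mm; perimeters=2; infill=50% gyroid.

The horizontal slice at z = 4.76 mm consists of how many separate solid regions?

At z = 4.76 mm: the cube (footprint 30×5) is included at this height. The result has 1 disconnected region.

1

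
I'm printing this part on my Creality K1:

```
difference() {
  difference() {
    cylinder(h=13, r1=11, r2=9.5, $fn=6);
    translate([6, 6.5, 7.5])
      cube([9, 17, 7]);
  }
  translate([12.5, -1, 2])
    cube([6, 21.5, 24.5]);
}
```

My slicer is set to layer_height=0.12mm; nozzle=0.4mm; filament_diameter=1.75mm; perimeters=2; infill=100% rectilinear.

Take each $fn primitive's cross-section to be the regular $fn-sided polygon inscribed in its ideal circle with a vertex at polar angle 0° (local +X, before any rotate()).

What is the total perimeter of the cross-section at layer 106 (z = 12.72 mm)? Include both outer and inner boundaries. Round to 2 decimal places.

At z = 12.72 mm: the cone: at t=0.978 of its height the radius interpolates to r₁+(r₂−r₁)t = 9.532, giving a regular 6-gon of that circumradius (perimeter = 2·6·9.532·sin(180°/6) = 57.19 mm); the cube at (6, 6.5) is present — its section is the full 9×17 rectangle (perimeter 52.00 mm); Subtracting the remaining from the first: starting from the cone, the 9×17 cube at (6, 6.5) misses the remaining region (no effect) — boundary = 57.19 mm; the cube at (12.5, -1) (footprint 6×21.5) is included at this height (perimeter 55.00 mm); After the difference (first − rest): starting from the result so far, the 6×21.5 cube at (12.5, -1) misses the remaining region (no effect) — boundary = 57.19 mm. Overall, the cross-section is a single solid region. Total boundary length (outer) = 57.19 mm.

57.19 mm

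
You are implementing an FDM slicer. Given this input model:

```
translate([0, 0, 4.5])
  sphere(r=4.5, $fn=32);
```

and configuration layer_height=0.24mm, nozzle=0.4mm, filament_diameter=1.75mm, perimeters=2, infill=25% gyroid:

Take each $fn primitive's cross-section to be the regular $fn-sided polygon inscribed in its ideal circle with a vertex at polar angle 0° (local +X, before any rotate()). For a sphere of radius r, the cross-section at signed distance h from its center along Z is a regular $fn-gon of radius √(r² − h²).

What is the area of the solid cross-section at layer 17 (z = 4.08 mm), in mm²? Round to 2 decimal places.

62.66 mm²

At z = 4.08 mm: the sphere: section is a regular 32-gon, circumradius = √(r²−h²) = √(4.5²−0.42²) = 4.480 (area = (32/2)·4.480²·sin(360°/32) = 62.66 mm²). Overall, the cross-section is a single solid region. Net area = 62.66 mm².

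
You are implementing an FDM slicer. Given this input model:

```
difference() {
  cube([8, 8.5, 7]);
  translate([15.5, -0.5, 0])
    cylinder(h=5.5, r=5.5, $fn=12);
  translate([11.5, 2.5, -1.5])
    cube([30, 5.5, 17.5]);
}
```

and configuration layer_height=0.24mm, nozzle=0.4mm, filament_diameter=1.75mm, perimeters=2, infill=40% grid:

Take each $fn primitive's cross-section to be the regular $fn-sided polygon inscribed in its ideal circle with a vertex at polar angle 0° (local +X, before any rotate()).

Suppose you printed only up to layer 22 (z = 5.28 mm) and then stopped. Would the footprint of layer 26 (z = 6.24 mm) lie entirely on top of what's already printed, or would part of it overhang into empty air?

Compare the two slices. At z = 5.28: the cube (footprint 8×8.5) is included at this height (area 68.00 mm²); the r=5.5 cylinder at (15.5, -0.5) gives a regular 12-gon of circumradius 5.5 (constant along its height) (area = (12/2)·5.500²·sin(360°/12) = 90.75 mm²); the 30×5.5 cube at (11.5, 2.5) contributes its full rectangle (area 165.00 mm²); Taking the first minus the rest: starting from the 8×8.5 cube (68.00 mm²), the r=5.5 cylinder at (15.5, -0.5) misses the remaining region (no effect); the 30×5.5 cube at (11.5, 2.5) misses the remaining region (no effect) — area = 68.00 mm². At z = 6.24: the cube (footprint 8×8.5) is included at this height (area 68.00 mm²); the cylinder at (15.5, -0.5) is not intersected at this z (z outside [0, 5.5]); the cube at (11.5, 2.5) (footprint 30×5.5) is included at this height (area 165.00 mm²); After the difference (first − rest): starting from the 8×8.5 cube (68.00 mm²), the 30×5.5 cube at (11.5, 2.5) misses the remaining region (no effect) — area = 68.00 mm². Checking containment: the cross-section at z = 6.24 is a subset of the cross-section at z = 5.28.

entirely on top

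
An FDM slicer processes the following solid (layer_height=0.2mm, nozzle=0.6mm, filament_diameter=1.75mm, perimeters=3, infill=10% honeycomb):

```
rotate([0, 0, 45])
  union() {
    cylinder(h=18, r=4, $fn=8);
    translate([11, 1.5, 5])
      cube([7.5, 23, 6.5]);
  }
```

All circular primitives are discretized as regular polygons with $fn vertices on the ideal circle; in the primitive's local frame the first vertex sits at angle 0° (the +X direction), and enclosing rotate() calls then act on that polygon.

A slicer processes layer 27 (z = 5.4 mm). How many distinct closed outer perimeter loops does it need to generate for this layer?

2

At z = 5.4 mm: the cylinder: section is a regular 8-gon, circumradius r=4; the cube at (11, 1.5) is present — its section is the full 7.5×23 rectangle; Combining (union): the 2 present regions are separate (no shared area or edge), so areas and boundary lengths simply add and each stays a separate island — 2 connected regions; (whole slice rotated 45° about Z — lengths, areas and connectivity unchanged). The result has 2 disconnected regions.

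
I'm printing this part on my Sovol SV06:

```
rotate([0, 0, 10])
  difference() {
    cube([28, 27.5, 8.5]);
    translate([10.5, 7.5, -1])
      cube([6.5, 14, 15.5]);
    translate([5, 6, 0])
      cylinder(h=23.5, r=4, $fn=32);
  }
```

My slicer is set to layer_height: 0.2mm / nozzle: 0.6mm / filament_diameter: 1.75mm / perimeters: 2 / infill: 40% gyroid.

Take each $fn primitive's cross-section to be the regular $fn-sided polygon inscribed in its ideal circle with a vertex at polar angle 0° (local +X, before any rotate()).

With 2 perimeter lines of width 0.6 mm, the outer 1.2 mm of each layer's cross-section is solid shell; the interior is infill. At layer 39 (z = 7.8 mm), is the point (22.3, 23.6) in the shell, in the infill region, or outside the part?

infill

At z = 7.8 mm: the cube (footprint 28×27.5) is included at this height; the cube at (10.5, 7.5) is present — its section is the full 6.5×14 rectangle; the r=4 cylinder at (5, 6) contributes a regular 32-gon of circumradius 4; Subtracting the remaining from the first: starting from the 28×27.5 cube, the 6.5×14 cube at (10.5, 7.5) lies wholly inside it (removes its full 91.00 mm² and its 41.00 mm outline becomes a hole wall); the r=4 cylinder at (5, 6) lies wholly inside it (removes its full 49.94 mm² and its 25.09 mm outline becomes a hole wall) — 1 connected region with 2 holes; (rotated 10° about Z; rotation is an isometry so areas/perimeters/island counts are preserved). Overall, the cross-section is one region with 2 holes. Undo the 10° rotation: the query point maps to (26.059, 19.369) in the un-rotated model frame. The nearest boundary edge runs (28.00, 27.50)→(28.00, 0.00); distance from the point to it = 1.94 mm. The point is inside the cross-section and 1.94 mm from the nearest boundary — more than the 1.2 mm shell width (2 × 0.6), so it's in the infill interior.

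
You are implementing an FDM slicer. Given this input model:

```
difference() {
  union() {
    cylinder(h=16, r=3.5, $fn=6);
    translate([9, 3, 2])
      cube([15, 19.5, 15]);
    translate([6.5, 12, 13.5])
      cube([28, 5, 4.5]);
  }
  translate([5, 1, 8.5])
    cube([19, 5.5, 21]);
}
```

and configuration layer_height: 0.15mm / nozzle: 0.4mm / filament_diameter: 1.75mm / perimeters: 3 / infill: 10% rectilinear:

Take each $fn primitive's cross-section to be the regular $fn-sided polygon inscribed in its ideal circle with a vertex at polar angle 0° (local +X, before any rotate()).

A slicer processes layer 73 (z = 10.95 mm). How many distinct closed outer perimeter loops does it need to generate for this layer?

At z = 10.95 mm: the r=3.5 cylinder gives a regular 6-gon of circumradius 3.5 (constant along its height); the cube at (9, 3) is present — its section is the full 15×19.5 rectangle; the cube at (6.5, 12) is not intersected at this z (z outside [13.5, 18]); Merging all regions: the 2 present regions are separate (no shared area or edge), so areas and boundary lengths simply add and each stays a separate island — 2 connected regions; the cube at (5, 1) (footprint 19×5.5) is included at this height; After the difference (first − rest): starting from the result so far, the 19×5.5 cube at (5, 1) partially overlaps it — only the 52.50 mm² overlap (of its 104.50 mm²) is removed, clipping the outline — 2 connected regions. The result has 2 disconnected regions.

2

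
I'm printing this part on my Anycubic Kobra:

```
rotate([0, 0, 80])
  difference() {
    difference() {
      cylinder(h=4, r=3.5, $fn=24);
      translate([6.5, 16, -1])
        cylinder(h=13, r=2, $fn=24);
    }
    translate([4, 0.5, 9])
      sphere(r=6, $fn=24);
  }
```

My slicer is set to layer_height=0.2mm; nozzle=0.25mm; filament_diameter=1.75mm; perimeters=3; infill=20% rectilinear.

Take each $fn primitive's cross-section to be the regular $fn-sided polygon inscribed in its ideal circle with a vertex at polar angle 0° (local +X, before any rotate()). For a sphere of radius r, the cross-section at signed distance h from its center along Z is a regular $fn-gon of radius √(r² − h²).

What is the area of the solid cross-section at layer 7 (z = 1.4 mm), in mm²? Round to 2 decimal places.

At z = 1.4 mm: the r=3.5 cylinder gives a regular 24-gon of circumradius 3.5 (constant along its height) (area = (24/2)·3.500²·sin(360°/24) = 38.05 mm²); the cylinder at (6.5, 16): section is a regular 24-gon, circumradius r=2 (area = (24/2)·2.000²·sin(360°/24) = 12.42 mm²); After the difference (first − rest): starting from the r=3.5 cylinder (38.05 mm²), the r=2 cylinder at (6.5, 16) misses the remaining region (no effect) — area = 38.05 mm²; the sphere at (4, 0.5) is absent (|z−center|=7.600 > r=6); Taking the first minus the rest: none of the subtracted shapes is present at this height, so the result so far is unchanged — area = 38.05 mm²; (rotated 80° about Z; rotation is an isometry so areas/perimeters/island counts are preserved). Overall, the cross-section is a single solid region. Net area = 38.05 mm².

38.05 mm²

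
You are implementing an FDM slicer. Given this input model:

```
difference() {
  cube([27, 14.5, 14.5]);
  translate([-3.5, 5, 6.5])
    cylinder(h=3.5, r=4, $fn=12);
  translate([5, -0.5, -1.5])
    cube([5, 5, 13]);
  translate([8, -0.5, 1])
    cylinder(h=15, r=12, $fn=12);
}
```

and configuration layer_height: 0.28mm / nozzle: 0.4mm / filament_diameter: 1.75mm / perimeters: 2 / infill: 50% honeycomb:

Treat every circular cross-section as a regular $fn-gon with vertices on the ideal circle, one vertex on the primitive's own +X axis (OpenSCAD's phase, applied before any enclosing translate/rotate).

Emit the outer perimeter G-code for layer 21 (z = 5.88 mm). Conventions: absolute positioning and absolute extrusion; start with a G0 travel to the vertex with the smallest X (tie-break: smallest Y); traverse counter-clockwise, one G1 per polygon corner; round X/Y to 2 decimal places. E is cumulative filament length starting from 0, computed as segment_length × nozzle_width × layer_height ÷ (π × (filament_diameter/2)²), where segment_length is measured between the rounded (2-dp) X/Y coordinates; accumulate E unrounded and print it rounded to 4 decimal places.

At z = 5.88 mm: the cube is present — its section is the full 27×14.5 rectangle; the cylinder at (-3.5, 5) is absent (z outside [6.5, 10]); the cube at (5, -0.5) (footprint 5×5) is included at this height; the cylinder at (8, -0.5): section is a regular 12-gon, circumradius r=12; After the difference (first − rest): starting from the 27×14.5 cube, the 5×5 cube at (5, -0.5) partially overlaps it — only the 22.50 mm² overlap (of its 25.00 mm²) is removed, clipping the outline; the r=12 cylinder at (8, -0.5) partially overlaps it — only the 161.50 mm² overlap (of its 432.00 mm²) is removed, clipping the outline — 1 connected region. The outline is a single polygon with 9 vertices. Extrusion per mm of travel: 0.4 × 0.28 / (π × 0.875²) = 0.046564. Accumulating E over each segment gives final E = 3.8367.

G0 X0.00 Y7.89 Z5.88
G1 X2.00 Y9.89 E0.1317
G1 X8.00 Y11.50 E0.4210
G1 X14.00 Y9.89 E0.7102
G1 X18.39 Y5.50 E0.9993
G1 X19.87 Y0.00 E1.2645
G1 X27.00 Y0.00 E1.5965
G1 X27.00 Y14.50 E2.2717
G1 X0.00 Y14.50 E3.5290
G1 X0.00 Y7.89 E3.8367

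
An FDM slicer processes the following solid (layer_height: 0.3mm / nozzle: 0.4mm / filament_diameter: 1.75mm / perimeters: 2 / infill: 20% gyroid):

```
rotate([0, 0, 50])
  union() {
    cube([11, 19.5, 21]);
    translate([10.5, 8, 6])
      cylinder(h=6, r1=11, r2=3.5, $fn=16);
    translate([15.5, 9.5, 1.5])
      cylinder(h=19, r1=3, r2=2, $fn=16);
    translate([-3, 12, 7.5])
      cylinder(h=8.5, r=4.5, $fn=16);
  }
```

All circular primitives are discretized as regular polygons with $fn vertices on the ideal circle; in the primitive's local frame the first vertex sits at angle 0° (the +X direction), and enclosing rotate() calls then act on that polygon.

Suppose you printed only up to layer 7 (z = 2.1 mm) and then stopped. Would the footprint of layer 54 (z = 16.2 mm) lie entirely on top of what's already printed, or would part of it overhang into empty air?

Compare the two slices. At z = 2.1: the cube (footprint 11×19.5) is included at this height (area 214.50 mm²); the cone at (10.5, 8) is absent (z outside [6, 12]); the cone at (15.5, 9.5): at t=0.032 of its height the radius interpolates to r₁+(r₂−r₁)t = 2.968, giving a regular 16-gon of that circumradius (area = (16/2)·2.968²·sin(360°/16) = 26.98 mm²); the cylinder at (-3, 12) does not reach this height (z outside [7.5, 16]); Combining (union): the 2 present regions are separate (no shared area or edge), so areas and boundary lengths simply add and each stays a separate island — area = 241.48 mm²; (whole slice rotated 50° about Z — lengths, areas and connectivity unchanged). At z = 16.2: the cube is present — its section is the full 11×19.5 rectangle (area 214.50 mm²); the cone at (10.5, 8) is absent (z outside [6, 12]); the cone at (15.5, 9.5) contributes a regular 16-gon of circumradius 2.226 (interpolated between r1=3 and r2=2 at t=0.774) (area = (16/2)·2.226²·sin(360°/16) = 15.17 mm²); the cylinder at (-3, 12) does not reach this height (z outside [7.5, 16]); Taking the union: the 2 present regions are separate (no shared area or edge), so areas and boundary lengths simply add and each stays a separate island — area = 229.67 mm²; (rotated 50° about Z; rotation is an isometry so areas/perimeters/island counts are preserved). Checking containment: the cross-section at z = 16.2 is a subset of the cross-section at z = 2.1.

entirely on top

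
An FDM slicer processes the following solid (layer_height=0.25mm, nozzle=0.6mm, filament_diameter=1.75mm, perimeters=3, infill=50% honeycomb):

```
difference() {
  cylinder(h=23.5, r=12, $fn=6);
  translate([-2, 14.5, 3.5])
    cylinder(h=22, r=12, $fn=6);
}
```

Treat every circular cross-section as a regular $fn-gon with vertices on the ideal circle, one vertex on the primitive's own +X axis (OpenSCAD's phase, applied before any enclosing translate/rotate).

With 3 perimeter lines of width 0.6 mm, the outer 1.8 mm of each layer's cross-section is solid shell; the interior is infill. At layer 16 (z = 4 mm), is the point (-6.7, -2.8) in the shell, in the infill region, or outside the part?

infill

At z = 4 mm: the cylinder: section is a regular 6-gon, circumradius r=12; the r=12 cylinder at (-2, 14.5) gives a regular 6-gon of circumradius 12 (constant along its height); Taking the first minus the rest: starting from the r=12 cylinder, the r=12 cylinder at (-2, 14.5) partially overlaps it — only the 83.35 mm² overlap (of its 374.12 mm²) is removed, clipping the outline — 1 connected region. Overall, the cross-section is a single solid region. The nearest boundary edge runs (-6.00, -10.39)→(-12.00, 0.00); distance from the point to it = 3.19 mm. The point is inside the cross-section and 3.19 mm from the nearest boundary — more than the 1.8 mm shell width (3 × 0.6), so it's in the infill interior.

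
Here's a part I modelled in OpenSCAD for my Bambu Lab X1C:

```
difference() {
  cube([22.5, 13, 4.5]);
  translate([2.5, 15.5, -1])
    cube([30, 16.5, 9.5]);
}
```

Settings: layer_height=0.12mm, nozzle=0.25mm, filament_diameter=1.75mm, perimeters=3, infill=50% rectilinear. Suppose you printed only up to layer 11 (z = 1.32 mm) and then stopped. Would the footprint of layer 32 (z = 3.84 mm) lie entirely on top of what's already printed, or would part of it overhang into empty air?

Compare the two slices. At z = 1.32: the cube is present — its section is the full 22.5×13 rectangle (area 292.50 mm²); the cube at (2.5, 15.5) is present — its section is the full 30×16.5 rectangle (area 495.00 mm²); Taking the first minus the rest: starting from the 22.5×13 cube (292.50 mm²), the 30×16.5 cube at (2.5, 15.5) misses the remaining region (no effect) — area = 292.50 mm². At z = 3.84: the 22.5×13 cube contributes its full rectangle (area 292.50 mm²); the cube at (2.5, 15.5) (footprint 30×16.5) is included at this height (area 495.00 mm²); Subtracting the remaining from the first: starting from the 22.5×13 cube (292.50 mm²), the 30×16.5 cube at (2.5, 15.5) misses the remaining region (no effect) — area = 292.50 mm². Checking containment: the cross-section at z = 3.84 is a subset of the cross-section at z = 1.32.

entirely on top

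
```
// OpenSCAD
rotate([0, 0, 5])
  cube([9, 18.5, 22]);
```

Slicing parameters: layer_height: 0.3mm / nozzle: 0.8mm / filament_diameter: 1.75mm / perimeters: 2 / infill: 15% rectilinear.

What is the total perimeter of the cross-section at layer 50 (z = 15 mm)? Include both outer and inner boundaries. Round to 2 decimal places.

55.00 mm

At z = 15 mm: the cube (footprint 9×18.5) is included at this height (perimeter 55.00 mm); (whole slice rotated 5° about Z — lengths, areas and connectivity unchanged). Overall, the cross-section is a single solid region. Total boundary length (outer) = 55.00 mm.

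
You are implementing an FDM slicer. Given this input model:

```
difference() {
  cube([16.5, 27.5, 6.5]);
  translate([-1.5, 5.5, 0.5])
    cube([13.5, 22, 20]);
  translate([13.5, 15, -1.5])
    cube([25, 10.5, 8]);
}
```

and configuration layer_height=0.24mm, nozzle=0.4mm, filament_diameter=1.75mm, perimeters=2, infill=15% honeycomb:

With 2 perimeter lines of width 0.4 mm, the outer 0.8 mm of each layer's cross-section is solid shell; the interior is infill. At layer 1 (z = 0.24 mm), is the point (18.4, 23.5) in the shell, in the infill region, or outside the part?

At z = 0.24 mm: the cube (footprint 16.5×27.5) is included at this height; the cube at (-1.5, 5.5) is not intersected at this z (z outside [0.5, 20.5]); the 25×10.5 cube at (13.5, 15) contributes its full rectangle; Taking the first minus the rest: starting from the 16.5×27.5 cube, the 25×10.5 cube at (13.5, 15) partially overlaps it — only the 31.50 mm² overlap (of its 262.50 mm²) is removed, clipping the outline — 1 connected region. Overall, the cross-section is a single solid region. The nearest boundary edge runs (16.50, 27.50)→(16.50, 25.50); distance from the point to it = 2.76 mm. The point is not inside any of the regions above, so it lies outside the cross-section (2.76 mm from the nearest boundary).

outside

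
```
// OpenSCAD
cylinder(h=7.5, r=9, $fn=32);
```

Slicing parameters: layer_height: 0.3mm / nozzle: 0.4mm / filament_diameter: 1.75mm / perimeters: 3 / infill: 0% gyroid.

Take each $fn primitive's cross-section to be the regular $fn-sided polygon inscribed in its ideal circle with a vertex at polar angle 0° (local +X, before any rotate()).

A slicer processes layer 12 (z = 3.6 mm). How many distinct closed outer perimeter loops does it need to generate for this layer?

At z = 3.6 mm: the r=9 cylinder contributes a regular 32-gon of circumradius 9. The result has 1 disconnected region.

1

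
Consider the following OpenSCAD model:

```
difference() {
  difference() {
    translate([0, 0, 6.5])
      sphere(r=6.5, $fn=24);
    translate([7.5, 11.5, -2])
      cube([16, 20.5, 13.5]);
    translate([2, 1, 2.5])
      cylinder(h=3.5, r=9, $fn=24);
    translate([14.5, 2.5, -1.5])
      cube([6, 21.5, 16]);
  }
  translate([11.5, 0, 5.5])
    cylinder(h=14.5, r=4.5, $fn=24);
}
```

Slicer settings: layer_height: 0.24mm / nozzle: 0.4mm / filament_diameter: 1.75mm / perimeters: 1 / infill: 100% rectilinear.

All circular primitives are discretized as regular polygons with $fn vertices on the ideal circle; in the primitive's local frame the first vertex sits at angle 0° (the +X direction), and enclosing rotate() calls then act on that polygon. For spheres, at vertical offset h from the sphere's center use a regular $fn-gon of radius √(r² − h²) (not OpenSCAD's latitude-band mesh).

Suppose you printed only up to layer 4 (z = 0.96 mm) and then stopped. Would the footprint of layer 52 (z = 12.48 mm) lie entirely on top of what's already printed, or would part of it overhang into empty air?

Compare the two slices. At z = 0.96: the r=6.5 sphere contributes a regular 24-gon of circumradius √(6.5²−5.54²) = 3.400 (area = (24/2)·3.400²·sin(360°/24) = 35.90 mm²); the 16×20.5 cube at (7.5, 11.5) contributes its full rectangle (area 328.00 mm²); the cylinder at (2, 1) does not reach this height (z outside [2.5, 6]); the cube at (14.5, 2.5) is present — its section is the full 6×21.5 rectangle (area 129.00 mm²); Taking the first minus the rest: starting from the r=6.5 sphere (35.90 mm²), the 16×20.5 cube at (7.5, 11.5) misses the remaining region (no effect); the 6×21.5 cube at (14.5, 2.5) misses the remaining region (no effect) — area = 35.90 mm²; the cylinder at (11.5, 0) is not intersected at this z (z outside [5.5, 20]); Subtracting the remaining from the first: none of the subtracted shapes is present at this height, so that combined region is unchanged — area = 35.90 mm². At z = 12.48: the r=6.5 sphere slices to a regular 24-gon of circumradius 2.547 (√(r²−h²) with h=5.98 from center) (area = (24/2)·2.547²·sin(360°/24) = 20.16 mm²); the cube at (7.5, 11.5) does not reach this height (z outside [-2, 11.5]); the cylinder at (2, 1) is not intersected at this z (z outside [2.5, 6]); the cube at (14.5, 2.5) is present — its section is the full 6×21.5 rectangle (area 129.00 mm²); Subtracting the remaining from the first: starting from the r=6.5 sphere (20.16 mm²), the 6×21.5 cube at (14.5, 2.5) misses the remaining region (no effect) — area = 20.16 mm²; the cylinder at (11.5, 0): section is a regular 24-gon, circumradius r=4.5 (area = (24/2)·4.500²·sin(360°/24) = 62.89 mm²); Taking the first minus the rest: starting from that combined region (20.16 mm²), the r=4.5 cylinder at (11.5, 0) misses the remaining region (no effect) — area = 20.16 mm². Checking containment: the cross-section at z = 12.48 is a subset of the cross-section at z = 0.96.

entirely on top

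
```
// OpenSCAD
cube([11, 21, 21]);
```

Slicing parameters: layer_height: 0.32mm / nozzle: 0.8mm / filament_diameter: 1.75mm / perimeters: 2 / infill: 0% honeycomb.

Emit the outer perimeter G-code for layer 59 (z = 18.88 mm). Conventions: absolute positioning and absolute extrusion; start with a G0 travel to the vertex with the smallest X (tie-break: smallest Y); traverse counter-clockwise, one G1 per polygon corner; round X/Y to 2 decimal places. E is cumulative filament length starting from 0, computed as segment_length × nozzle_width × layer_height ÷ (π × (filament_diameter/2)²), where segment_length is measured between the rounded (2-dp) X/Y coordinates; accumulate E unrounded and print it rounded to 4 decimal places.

At z = 18.88 mm: the cube (footprint 11×21) is included at this height. The outline is a single polygon with 4 vertices. Extrusion per mm of travel: 0.8 × 0.32 / (π × 0.875²) = 0.106432. Accumulating E over each segment gives final E = 6.8117.

G0 X0.00 Y0.00 Z18.88
G1 X11.00 Y0.00 E1.1708
G1 X11.00 Y21.00 E3.4058
G1 X0.00 Y21.00 E4.5766
G1 X0.00 Y0.00 E6.8117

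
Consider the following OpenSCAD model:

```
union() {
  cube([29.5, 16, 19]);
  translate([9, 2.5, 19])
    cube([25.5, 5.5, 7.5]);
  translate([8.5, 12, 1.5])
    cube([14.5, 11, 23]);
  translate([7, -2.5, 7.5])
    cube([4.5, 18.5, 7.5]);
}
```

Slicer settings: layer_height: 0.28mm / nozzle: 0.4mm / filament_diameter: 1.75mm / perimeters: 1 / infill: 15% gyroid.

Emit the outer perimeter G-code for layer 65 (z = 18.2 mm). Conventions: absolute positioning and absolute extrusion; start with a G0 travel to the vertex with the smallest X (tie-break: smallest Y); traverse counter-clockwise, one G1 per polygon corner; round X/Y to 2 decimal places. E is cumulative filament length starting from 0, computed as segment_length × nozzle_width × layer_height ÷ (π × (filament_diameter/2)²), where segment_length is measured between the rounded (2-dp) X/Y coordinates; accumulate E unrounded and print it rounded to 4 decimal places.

At z = 18.2 mm: the cube is present — its section is the full 29.5×16 rectangle; the cube at (9, 2.5) does not reach this height (z outside [19, 26.5]); the cube at (8.5, 12) (footprint 14.5×11) is included at this height; the cube at (7, -2.5) does not reach this height (z outside [7.5, 15]); Combining (union): the regions partially overlap (shared area 58.00 mm²), so overlapping operands fuse into one piece — 1 connected region. The outline is a single polygon with 8 vertices. Extrusion per mm of travel: 0.4 × 0.28 / (π × 0.875²) = 0.046564. Accumulating E over each segment gives final E = 4.8892.

G0 X0.00 Y0.00 Z18.20
G1 X29.50 Y0.00 E1.3736
G1 X29.50 Y16.00 E2.1187
G1 X23.00 Y16.00 E2.4213
G1 X23.00 Y23.00 E2.7473
G1 X8.50 Y23.00 E3.4225
G1 X8.50 Y16.00 E3.7484
G1 X0.00 Y16.00 E4.1442
G1 X0.00 Y0.00 E4.8892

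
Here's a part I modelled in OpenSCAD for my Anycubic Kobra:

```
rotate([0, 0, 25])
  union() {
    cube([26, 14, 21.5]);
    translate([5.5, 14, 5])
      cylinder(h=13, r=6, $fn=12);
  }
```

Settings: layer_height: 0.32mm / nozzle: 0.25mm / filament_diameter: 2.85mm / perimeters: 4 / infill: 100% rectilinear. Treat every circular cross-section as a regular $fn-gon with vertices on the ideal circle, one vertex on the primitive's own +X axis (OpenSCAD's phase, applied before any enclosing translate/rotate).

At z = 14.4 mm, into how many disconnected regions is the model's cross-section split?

At z = 14.4 mm: the cube (footprint 26×14) is included at this height; the cylinder at (5.5, 14): section is a regular 12-gon, circumradius r=6; Taking the union: the regions partially overlap (shared area 53.53 mm²), so overlapping operands fuse into one piece — 1 connected region; (rotated 25° about Z; rotation is an isometry so areas/perimeters/island counts are preserved). The result has 1 disconnected region.

1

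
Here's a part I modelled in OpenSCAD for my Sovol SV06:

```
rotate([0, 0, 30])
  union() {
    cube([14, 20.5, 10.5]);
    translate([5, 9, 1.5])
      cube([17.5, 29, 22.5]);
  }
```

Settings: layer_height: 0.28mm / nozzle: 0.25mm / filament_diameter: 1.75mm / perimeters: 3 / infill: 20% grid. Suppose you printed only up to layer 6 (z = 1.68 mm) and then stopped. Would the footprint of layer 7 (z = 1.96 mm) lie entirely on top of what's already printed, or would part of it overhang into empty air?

entirely on top

Compare the two slices. At z = 1.68: the 14×20.5 cube contributes its full rectangle (area 287.00 mm²); the cube at (5, 9) is present — its section is the full 17.5×29 rectangle (area 507.50 mm²); Combining (union): the regions partially overlap — summed areas 794.50 mm² minus the doubly-counted overlap 103.50 mm² gives 691.00 mm² — area = 691.00 mm²; (whole slice rotated 30° about Z — lengths, areas and connectivity unchanged). At z = 1.96: the cube (footprint 14×20.5) is included at this height (area 287.00 mm²); the 17.5×29 cube at (5, 9) contributes its full rectangle (area 507.50 mm²); Taking the union: the regions partially overlap — summed areas 794.50 mm² minus the doubly-counted overlap 103.50 mm² gives 691.00 mm² — area = 691.00 mm²; (whole slice rotated 30° about Z — lengths, areas and connectivity unchanged). Checking containment: the cross-section at z = 1.96 is a subset of the cross-section at z = 1.68.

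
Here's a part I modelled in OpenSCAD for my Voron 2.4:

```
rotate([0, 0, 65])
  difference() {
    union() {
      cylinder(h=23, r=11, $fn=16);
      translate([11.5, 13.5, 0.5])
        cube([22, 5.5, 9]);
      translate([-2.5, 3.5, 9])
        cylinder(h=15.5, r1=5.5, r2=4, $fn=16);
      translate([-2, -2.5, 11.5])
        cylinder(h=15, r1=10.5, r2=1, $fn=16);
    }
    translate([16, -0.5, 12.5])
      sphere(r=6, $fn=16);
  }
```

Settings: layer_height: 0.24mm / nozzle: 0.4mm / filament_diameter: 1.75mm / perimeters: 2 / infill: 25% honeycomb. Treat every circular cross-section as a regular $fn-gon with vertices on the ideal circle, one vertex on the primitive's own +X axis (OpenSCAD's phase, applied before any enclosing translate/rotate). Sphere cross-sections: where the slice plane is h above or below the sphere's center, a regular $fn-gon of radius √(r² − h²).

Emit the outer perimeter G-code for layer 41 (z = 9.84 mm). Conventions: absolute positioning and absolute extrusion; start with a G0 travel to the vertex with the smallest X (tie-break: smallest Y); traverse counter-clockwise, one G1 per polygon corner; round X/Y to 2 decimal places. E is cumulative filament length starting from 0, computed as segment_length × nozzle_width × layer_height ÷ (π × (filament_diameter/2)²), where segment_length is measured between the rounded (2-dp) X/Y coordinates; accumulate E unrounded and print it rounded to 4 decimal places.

G0 X-10.99 Y0.48 Z9.84
G1 X-10.34 Y-3.76 E0.1712
G1 X-8.11 Y-7.43 E0.3426
G1 X-4.65 Y-9.97 E0.5139
G1 X-0.48 Y-10.99 E0.6853
G1 X3.76 Y-10.34 E0.8565
G1 X7.43 Y-8.11 E1.0279
G1 X9.97 Y-4.65 E1.1992
G1 X10.99 Y-0.48 E1.3705
G1 X10.34 Y3.76 E1.5417
G1 X8.11 Y7.43 E1.7131
G1 X5.64 Y9.25 E1.8356
G1 X4.94 Y9.42 E1.8643
G1 X3.96 Y10.14 E1.9129
G1 X0.48 Y10.99 E2.0558
G1 X-3.76 Y10.34 E2.2270
G1 X-7.43 Y8.11 E2.3984
G1 X-9.97 Y4.65 E2.5697
G1 X-10.99 Y0.48 E2.7411

At z = 9.84 mm: the cylinder: section is a regular 16-gon, circumradius r=11; the cube at (11.5, 13.5) does not reach this height (z outside [0.5, 9.5]); the cone at (-2.5, 3.5): at t=0.054 of its height the radius interpolates to r₁+(r₂−r₁)t = 5.419, giving a regular 16-gon of that circumradius; the cone at (-2, -2.5) is not intersected at this z (z outside [11.5, 26.5]); Combining (union): the cone at (-2.5, 3.5) lies entirely inside the r=11 cylinder, so the union is just the r=11 cylinder — 1 connected region; the r=6 sphere at (16, -0.5) contributes a regular 16-gon of circumradius √(6²−2.66²) = 5.378; After the difference (first − rest): starting from that combined region, the r=6 sphere at (16, -0.5) partially overlaps it — only the 0.33 mm² overlap (of its 88.55 mm²) is removed, clipping the outline — 1 connected region; (rotated 65° about Z; rotation is an isometry so areas/perimeters/island counts are preserved). The outline is a single polygon with 18 vertices. Extrusion per mm of travel: 0.4 × 0.24 / (π × 0.875²) = 0.039912. Accumulating E over each segment gives final E = 2.7411.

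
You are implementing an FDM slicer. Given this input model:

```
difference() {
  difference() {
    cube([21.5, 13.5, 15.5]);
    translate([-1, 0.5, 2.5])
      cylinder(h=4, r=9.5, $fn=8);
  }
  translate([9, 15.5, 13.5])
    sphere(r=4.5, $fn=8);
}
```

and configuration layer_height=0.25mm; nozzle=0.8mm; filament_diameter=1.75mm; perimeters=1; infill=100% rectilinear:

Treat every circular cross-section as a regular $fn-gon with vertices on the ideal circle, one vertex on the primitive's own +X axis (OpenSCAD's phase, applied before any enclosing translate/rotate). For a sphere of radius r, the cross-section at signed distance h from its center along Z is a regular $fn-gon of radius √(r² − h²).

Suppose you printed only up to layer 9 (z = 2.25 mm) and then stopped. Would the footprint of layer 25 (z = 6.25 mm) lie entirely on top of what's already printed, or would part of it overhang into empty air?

Compare the two slices. At z = 2.25: the 21.5×13.5 cube contributes its full rectangle (area 290.25 mm²); the cylinder at (-1, 0.5) does not reach this height (z outside [2.5, 6.5]); Subtracting the remaining from the first: none of the subtracted shapes is present at this height, so the 21.5×13.5 cube is unchanged — area = 290.25 mm²; the sphere at (9, 15.5) does not reach this height (|z−center|=11.250 > r=4.5); Taking the first minus the rest: none of the subtracted shapes is present at this height, so the result so far is unchanged — area = 290.25 mm². At z = 6.25: the cube is present — its section is the full 21.5×13.5 rectangle (area 290.25 mm²); the r=9.5 cylinder at (-1, 0.5) contributes a regular 8-gon of circumradius 9.5 (area = (8/2)·9.500²·sin(360°/8) = 255.27 mm²); After the difference (first − rest): starting from the 21.5×13.5 cube (290.25 mm²), the r=9.5 cylinder at (-1, 0.5) partially overlaps it — only the 58.72 mm² overlap (of its 255.27 mm²) is removed, clipping the outline — area = 231.53 mm²; the sphere at (9, 15.5) is not intersected at this z (|z−center|=7.250 > r=4.5); Subtracting the remaining from the first: none of the subtracted shapes is present at this height, so that combined region is unchanged — area = 231.53 mm². Checking containment: the cross-section at z = 6.25 is a subset of the cross-section at z = 2.25.

entirely on top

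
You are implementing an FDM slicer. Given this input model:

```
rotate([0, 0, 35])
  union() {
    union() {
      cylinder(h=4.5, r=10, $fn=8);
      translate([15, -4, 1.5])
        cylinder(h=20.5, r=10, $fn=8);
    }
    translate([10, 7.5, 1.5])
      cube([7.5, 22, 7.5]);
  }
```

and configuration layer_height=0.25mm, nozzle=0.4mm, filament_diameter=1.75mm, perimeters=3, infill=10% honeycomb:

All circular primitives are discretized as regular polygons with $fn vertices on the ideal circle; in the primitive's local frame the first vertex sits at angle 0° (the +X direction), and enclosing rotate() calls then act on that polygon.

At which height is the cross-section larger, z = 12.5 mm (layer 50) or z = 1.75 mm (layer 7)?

Layer 50 (z = 12.5): the cylinder is not intersected at this z (z outside [0, 4.5]); the r=10 cylinder at (15, -4) gives a regular 8-gon of circumradius 10 (constant along its height) (area = (8/2)·10.000²·sin(360°/8) = 282.84 mm²); Merging all regions: only the r=10 cylinder at (15, -4) is present, so the union is just that shape — area = 282.84 mm²; the cube at (10, 7.5) is absent (z outside [1.5, 9]); Combining (union): only the result so far is present, so the union is just that shape — area = 282.84 mm²; (rotated 35° about Z; rotation is an isometry so areas/perimeters/island counts are preserved). So its area = 282.84 mm². Layer 7 (z = 1.75): the r=10 cylinder contributes a regular 8-gon of circumradius 10 (area = (8/2)·10.000²·sin(360°/8) = 282.84 mm²); the cylinder at (15, -4): section is a regular 8-gon, circumradius r=10 (area = (8/2)·10.000²·sin(360°/8) = 282.84 mm²); Taking the union: the regions partially overlap — summed areas 565.69 mm² minus the doubly-counted overlap 26.32 mm² gives 539.37 mm² — area = 539.37 mm²; the cube at (10, 7.5) (footprint 7.5×22) is included at this height (area 165.00 mm²); Combining (union): the 2 present regions are separate (no shared area or edge), so areas and boundary lengths simply add and each stays a separate island — area = 704.37 mm²; (rotated 35° about Z; rotation is an isometry so areas/perimeters/island counts are preserved). So its area = 704.37 mm². Layer 7 is larger (704.37 vs 282.84 mm²).

layer 7 (z = 1.75 mm)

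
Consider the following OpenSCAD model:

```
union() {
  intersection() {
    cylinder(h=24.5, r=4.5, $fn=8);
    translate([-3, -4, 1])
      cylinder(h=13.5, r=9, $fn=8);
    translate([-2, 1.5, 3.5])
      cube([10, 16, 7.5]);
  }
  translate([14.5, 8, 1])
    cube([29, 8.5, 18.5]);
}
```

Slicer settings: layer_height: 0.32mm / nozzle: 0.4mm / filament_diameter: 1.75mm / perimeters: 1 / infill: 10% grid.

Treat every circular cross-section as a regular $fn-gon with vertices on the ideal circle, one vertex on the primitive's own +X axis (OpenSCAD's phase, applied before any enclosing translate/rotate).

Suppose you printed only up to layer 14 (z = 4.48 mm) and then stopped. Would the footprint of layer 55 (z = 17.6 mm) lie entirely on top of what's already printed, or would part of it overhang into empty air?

Compare the two slices. At z = 4.48: the cylinder: section is a regular 8-gon, circumradius r=4.5 (area = (8/2)·4.500²·sin(360°/8) = 57.28 mm²); the r=9 cylinder at (-3, -4) gives a regular 8-gon of circumradius 9 (constant along its height) (area = (8/2)·9.000²·sin(360°/8) = 229.10 mm²); the 10×16 cube at (-2, 1.5) contributes its full rectangle (area 160.00 mm²); After intersecting: the r=9 cylinder at (-3, -4) partially overlaps the r=4.5 cylinder; clipping to the common part keeps 54.06 mm²; the 10×16 cube at (-2, 1.5) partially overlaps the running intersection; clipping to the common part keeps 10.24 mm² — area = 10.24 mm²; the cube at (14.5, 8) is present — its section is the full 29×8.5 rectangle (area 246.50 mm²); Taking the union: the 2 present regions are separate (no shared area or edge), so areas and boundary lengths simply add and each stays a separate island — area = 256.74 mm². At z = 17.6: the r=4.5 cylinder gives a regular 8-gon of circumradius 4.5 (constant along its height) (area = (8/2)·4.500²·sin(360°/8) = 57.28 mm²); the cylinder at (-3, -4) is absent (z outside [1, 14.5]); the cube at (-2, 1.5) is not intersected at this z (z outside [3.5, 11]); Taking the intersection: at least one operand is absent at this height, so nothing remains; the cube at (14.5, 8) (footprint 29×8.5) is included at this height (area 246.50 mm²); Combining (union): only the 29×8.5 cube at (14.5, 8) is present, so the union is just that shape — area = 246.50 mm². Checking containment: the cross-section at z = 17.6 is a subset of the cross-section at z = 4.48.

entirely on top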